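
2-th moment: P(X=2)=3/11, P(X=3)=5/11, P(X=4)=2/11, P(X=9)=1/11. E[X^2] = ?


E[X^2] = sum(x^2 * P(x))
= 4*3/11 + 9*5/11 + 16*2/11 + 81*1/11
= 170/11

170/11


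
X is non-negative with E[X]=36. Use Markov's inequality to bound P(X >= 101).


Markov: P(X >= a) <= E[X]/a
P(X >= 101) <= 36/101

36/101


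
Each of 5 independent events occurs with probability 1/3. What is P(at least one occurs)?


P(at least one) = 1 - P(none)
P(none) = (1 - 1/3)^5 = (2/3)^5 = 32/243
P(at least one) = 1 - 32/243 = 211/243

211/243


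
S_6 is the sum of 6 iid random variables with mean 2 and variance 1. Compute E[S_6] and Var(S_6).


E[S_n] = n*mu = 6*2 = 12
Var(S_n) = n*sigma^2 = 6*1 = 6

E[S_6]=12, Var(S_6)=6


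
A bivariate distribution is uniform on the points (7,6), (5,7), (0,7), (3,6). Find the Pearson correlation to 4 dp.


Cov(X,Y) = -0.6250, Var(X) = 6.6875, Var(Y) = 0.2500
rho = Cov/(sqrt(VarX)*sqrt(VarY)) = -0.4834

-0.4834


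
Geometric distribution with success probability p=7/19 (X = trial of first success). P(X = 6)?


P(X=6) = (1-p)^5 * p = (12/19)^5 * 7/19
= 248832/2476099 * 7/19 = 1741824/47045881

1741824/47045881


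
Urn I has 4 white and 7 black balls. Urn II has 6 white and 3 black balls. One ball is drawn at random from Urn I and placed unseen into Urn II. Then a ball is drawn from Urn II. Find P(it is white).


P(transfer white) = 4/11; P(transfer black) = 7/11
If white transferred: Urn II has 7 white of 10, so P(white|white moved) = 7/10
If black transferred: Urn II has 6 white of 10, so P(white|black moved) = 3/5
By total probability: P(white) = 4/11*7/10 + 7/11*3/5 = 7/11

7/11


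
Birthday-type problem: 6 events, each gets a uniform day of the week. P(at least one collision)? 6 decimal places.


P(all different) = prod((7-i)/7 for i=0..5) = 0.042839
P(at least one match) = 1 - 0.042839 = 0.957161

0.957161


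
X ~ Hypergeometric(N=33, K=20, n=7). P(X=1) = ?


P(X=1) = C(20,1)*C(13,6) / C(33,7)
= 20*1716 / 4272048
= 34320/4272048 = 65/8091

65/8091


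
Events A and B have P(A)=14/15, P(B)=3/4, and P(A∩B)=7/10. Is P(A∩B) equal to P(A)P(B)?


P(A)*P(B) = 14/15*3/4 = 7/10
P(A∩B) = 7/10, which equals P(A)P(B), so independent

Yes, A and B are independent


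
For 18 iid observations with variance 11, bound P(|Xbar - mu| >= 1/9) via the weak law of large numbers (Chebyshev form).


Var(Xbar) = Var(X)/n = 11/18
Chebyshev: P(|Xbar-mu| >= 1/9) <= Var(Xbar)/(1/9)^2 = (11/18)/(1/81) = 99/2
Bound exceeds 1, so trivial bound: 1

1


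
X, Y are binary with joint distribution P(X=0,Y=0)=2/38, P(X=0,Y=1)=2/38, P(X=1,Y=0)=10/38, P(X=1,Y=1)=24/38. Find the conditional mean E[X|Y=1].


P(Y=1) = 26/38
E[X|Y=1] = (0*2 + 1*24)/26 = 24/26 = 12/13

12/13


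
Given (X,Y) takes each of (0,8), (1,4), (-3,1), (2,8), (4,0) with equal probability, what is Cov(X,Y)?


E[X]=4/5, E[Y]=21/5, E[XY]=17/5
Cov(X,Y) = E[XY] - E[X]E[Y] = 17/5 - 4/5*21/5 = 1/25

1/25


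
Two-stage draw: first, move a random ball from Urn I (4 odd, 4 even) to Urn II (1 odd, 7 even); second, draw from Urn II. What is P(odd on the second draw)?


P(transfer odd) = 4/8 = 1/2; P(transfer even) = 1/2
If odd transferred: Urn II has 2 odd of 9, so P(odd|odd moved) = 2/9
If even transferred: Urn II has 1 odd of 9, so P(odd|even moved) = 1/9
By total probability: P(odd) = 1/2*2/9 + 1/2*1/9 = 1/6

1/6


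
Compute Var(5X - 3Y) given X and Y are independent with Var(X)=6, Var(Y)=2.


Independence => Cov(X,Y)=0
Var(5X - 3Y) = 5^2*Var(X) + (-3)^2*Var(Y)
= 25*6 + 9*2 = 168

168


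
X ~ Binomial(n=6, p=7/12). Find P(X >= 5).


P(X>=5) = P(X=5) + P(X=6)
= 84035/497664 + 117649/2985984
= 621859/2985984

621859/2985984


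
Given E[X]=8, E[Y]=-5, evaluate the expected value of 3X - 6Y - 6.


E[3X - 6Y - 6] = 3*E[X] - 6*E[Y] - 6
= (3)*(8) + (-6)*(-5) + (-6)
= 24 + 30 - 6 = 48

48


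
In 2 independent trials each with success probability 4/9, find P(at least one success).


P(at least one) = 1 - P(none)
P(none) = (1 - 4/9)^2 = (5/9)^2 = 25/81
P(at least one) = 1 - 25/81 = 56/81

56/81


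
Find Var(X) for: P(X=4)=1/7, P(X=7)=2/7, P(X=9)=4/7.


E[X] = 54/7, E[X^2] = 438/7
Var(X) = E[X^2] - (E[X])^2 = 438/7 - (54/7)^2 = 150/49

150/49


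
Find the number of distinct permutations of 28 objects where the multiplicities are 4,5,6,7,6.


28! = 304888344611713860501504000000
Denominator: 4!=24 * 5!=120 * 6!=720 * 7!=5040 * 6!=720
Coefficient = 304888344611713860501504000000 / 7524679680000 = 40518448303132800

40518448303132800


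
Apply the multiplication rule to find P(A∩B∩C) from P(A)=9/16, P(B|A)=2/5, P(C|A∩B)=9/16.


P(A∩B∩C) = P(A) * P(B|A) * P(C|A∩B)
= 9/16 * 2/5 * 9/16
= 9/40 * 9/16 = 81/640

81/640


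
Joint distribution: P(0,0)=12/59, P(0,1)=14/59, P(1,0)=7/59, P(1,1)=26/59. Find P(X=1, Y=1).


Read from table: P(X=1, Y=1) = 26/59

26/59


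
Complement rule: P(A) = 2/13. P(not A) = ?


P(A') = 1 - P(A) = 1 - 2/13 = 11/13

11/13


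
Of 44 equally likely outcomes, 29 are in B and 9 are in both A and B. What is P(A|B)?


P(A|B) = P(A∩B)/P(B) = (9/44)/(29/44) = 9/29

9/29


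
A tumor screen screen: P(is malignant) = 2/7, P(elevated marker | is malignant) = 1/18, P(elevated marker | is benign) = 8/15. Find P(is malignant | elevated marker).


P(A) = P(A|B)P(B) + P(A|B')P(B') = 1/18*2/7 + 8/15*5/7 = 25/63
P(B|A) = P(A|B)P(B)/P(A) = (1/63)/(25/63) = 1/25

1/25


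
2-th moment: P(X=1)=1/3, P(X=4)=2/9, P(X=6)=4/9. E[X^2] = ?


E[X^2] = sum(x^2 * P(x))
= 1*1/3 + 16*2/9 + 36*4/9
= 179/9

179/9


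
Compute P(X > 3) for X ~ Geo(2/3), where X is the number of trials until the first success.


P(X > 3) = P(first 3 trials all fail) = (1-p)^3 = (1/3)^3 = 1/27

1/27


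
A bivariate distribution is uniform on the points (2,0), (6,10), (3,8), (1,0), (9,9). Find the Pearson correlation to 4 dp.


Cov(X,Y) = 10.3200, Var(X) = 8.5600, Var(Y) = 19.8400
rho = Cov/(sqrt(VarX)*sqrt(VarY)) = 0.7919

0.7919


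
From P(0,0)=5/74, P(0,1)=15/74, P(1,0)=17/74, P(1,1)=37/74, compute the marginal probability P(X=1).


P(X=1) = P(1,0)+P(1,1) = 17/74 + 37/74 = 54/74 = 27/37

27/37


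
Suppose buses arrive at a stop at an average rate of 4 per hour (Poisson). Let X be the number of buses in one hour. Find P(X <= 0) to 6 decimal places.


P(X<=0) = e^(-4)*4^0/0!
≈ 0.0183156389
≈ 0.018316

0.018316


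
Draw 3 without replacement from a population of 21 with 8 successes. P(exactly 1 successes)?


P(X=1) = C(8,1)*C(13,2) / C(21,3)
= 8*78 / 1330
= 624/1330 = 312/665

312/665


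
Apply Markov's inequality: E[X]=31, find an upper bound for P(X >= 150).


Markov: P(X >= a) <= E[X]/a
P(X >= 150) <= 31/150

31/150


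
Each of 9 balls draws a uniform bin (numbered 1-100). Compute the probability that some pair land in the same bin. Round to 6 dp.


P(all different) = prod((100-i)/100 for i=0..8) = 0.690282
P(at least one match) = 1 - 0.690282 = 0.309718

0.309718


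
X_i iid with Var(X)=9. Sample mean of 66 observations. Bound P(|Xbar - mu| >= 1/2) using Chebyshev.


Var(Xbar) = Var(X)/n = 9/66
Chebyshev: P(|Xbar-mu| >= 1/2) <= Var(Xbar)/(1/2)^2 = (3/22)/(1/4) = 6/11

6/11


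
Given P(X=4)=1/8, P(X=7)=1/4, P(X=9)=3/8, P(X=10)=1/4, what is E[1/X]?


E[1/X] = sum(g(x)*P(x))
= 1/4*1/8 + 1/7*1/4 + 1/9*3/8 + 1/10*1/4
= 449/3360

449/3360


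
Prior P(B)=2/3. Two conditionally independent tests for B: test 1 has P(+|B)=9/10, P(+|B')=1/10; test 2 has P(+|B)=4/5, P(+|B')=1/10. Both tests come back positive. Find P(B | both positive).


After test 1: P(+) = 9/10*2/3 + 1/10*1/3 = 19/30
P(B|+) = (3/5)/(19/30) = 18/19
After test 2 (use post1 as new prior): P(+) = 4/5*18/19 + 1/10*1/19 = 29/38
P(B|+,+) = (72/95)/(29/38) = 144/145

144/145


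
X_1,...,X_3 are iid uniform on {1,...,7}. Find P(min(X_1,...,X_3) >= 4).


P(min >= 4) = P(all X_i >= 4) = (P(X_1 >= 4))^3
= (4/7)^3 = 64/343

64/343


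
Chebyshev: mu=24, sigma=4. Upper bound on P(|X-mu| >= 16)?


k = 16/4 = 4
Chebyshev: P(|X-mu| >= k*sigma) <= 1/k^2 = 1/4^2 = 1/16

1/16


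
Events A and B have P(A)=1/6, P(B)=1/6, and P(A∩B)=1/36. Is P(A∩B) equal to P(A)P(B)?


P(A)*P(B) = 1/6*1/6 = 1/36
P(A∩B) = 1/36, which equals P(A)P(B), so independent

Yes, A and B are independent


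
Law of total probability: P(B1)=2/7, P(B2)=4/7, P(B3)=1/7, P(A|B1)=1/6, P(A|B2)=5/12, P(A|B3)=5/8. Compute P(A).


P(A) = P(A|B1)P(B1) + P(A|B2)P(B2) + P(A|B3)P(B3)
= 1/6*2/7 + 5/12*4/7 + 5/8*1/7
= 1/21 + 5/21 + 5/56 = 3/8

3/8


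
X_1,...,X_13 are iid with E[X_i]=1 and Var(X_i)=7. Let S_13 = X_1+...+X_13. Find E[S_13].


E[S_n] = n*E[X_1] = 13*1 = 13

13


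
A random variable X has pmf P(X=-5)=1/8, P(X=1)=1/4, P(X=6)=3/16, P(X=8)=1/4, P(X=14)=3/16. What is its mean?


E[X] = sum(x * P(x))
= -5*1/8 + 1*1/4 + 6*3/16 + 8*1/4 + 14*3/16
= 43/8

43/8


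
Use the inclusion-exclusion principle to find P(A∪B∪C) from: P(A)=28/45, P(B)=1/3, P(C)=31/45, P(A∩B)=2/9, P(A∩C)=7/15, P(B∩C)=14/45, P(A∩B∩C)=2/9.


P(A∪B∪C) = P(A)+P(B)+P(C) - P(AB)-P(AC)-P(BC) + P(ABC)
= 28/45+1/3+31/45 - 2/9-7/15-14/45 + 2/9
= 13/15

13/15


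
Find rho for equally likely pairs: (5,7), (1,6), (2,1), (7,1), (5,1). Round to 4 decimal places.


Cov(X,Y) = -1.8000, Var(X) = 4.8000, Var(Y) = 7.3600
rho = Cov/(sqrt(VarX)*sqrt(VarY)) = -0.3028

-0.3028


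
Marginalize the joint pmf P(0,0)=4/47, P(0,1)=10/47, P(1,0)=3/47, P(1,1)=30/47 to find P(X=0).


P(X=0) = P(0,0)+P(0,1) = 4/47 + 10/47 = 14/47

14/47


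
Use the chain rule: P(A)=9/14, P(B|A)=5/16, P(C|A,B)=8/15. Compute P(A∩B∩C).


P(A∩B∩C) = P(A) * P(B|A) * P(C|A∩B)
= 9/14 * 5/16 * 8/15
= 45/224 * 8/15 = 3/28

3/28


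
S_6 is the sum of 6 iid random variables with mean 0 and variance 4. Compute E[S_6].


E[S_n] = n*E[X_1] = 6*0 = 0

0


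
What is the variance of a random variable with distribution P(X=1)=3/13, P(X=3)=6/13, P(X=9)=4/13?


E[X] = 57/13, E[X^2] = 381/13
Var(X) = E[X^2] - (E[X])^2 = 381/13 - (57/13)^2 = 1704/169

1704/169


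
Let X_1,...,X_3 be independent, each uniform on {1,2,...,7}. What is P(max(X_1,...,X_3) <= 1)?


P(max <= 1) = P(all X_i <= 1) = (P(X_1 <= 1))^3
= (1/7)^3 = 1/343

1/343


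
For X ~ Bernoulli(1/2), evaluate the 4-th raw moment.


For Bernoulli: X in {0,1}
E[X^4] = 0^4*(1-1/2) + 1^4*1/2 = 1/2

1/2


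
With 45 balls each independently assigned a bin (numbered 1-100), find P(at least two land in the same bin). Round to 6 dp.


P(all different) = prod((100-i)/100 for i=0..44) = 0.000007
P(at least one match) = 1 - 0.000007 = 0.999993

0.999993


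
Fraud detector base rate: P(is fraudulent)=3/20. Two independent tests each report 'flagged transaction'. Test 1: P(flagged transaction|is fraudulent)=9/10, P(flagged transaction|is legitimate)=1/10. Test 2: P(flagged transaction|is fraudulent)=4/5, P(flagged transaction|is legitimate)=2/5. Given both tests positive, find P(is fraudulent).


After test 1: P(+) = 9/10*3/20 + 1/10*17/20 = 11/50
P(B|+) = (27/200)/(11/50) = 27/44
After test 2 (use post1 as new prior): P(+) = 4/5*27/44 + 2/5*17/44 = 71/110
P(B|+,+) = (27/55)/(71/110) = 54/71

54/71


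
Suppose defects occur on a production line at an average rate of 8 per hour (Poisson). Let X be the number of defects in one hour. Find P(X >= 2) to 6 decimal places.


P(X>=2) = 1 - P(X<=1) = 1 - (e^(-8)*8^0/0! + e^(-8)*8^1/1!)
≈ 1 - (0.0003354626 + 0.0026837010)
= 1 - 0.0030191636 = 0.9969808364
≈ 0.996981

0.996981


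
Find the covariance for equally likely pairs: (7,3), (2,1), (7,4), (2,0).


E[X]=9/2, E[Y]=2, E[XY]=51/4
Cov(X,Y) = E[XY] - E[X]E[Y] = 51/4 - 9/2*2 = 15/4

15/4


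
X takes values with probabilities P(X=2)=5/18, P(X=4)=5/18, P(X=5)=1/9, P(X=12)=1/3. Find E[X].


E[X] = sum(x * P(x))
= 2*5/18 + 4*5/18 + 5*1/9 + 12*1/3
= 56/9

56/9


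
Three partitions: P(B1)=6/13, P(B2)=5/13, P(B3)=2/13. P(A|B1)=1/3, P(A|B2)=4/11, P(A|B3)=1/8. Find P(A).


P(A) = P(A|B1)P(B1) + P(A|B2)P(B2) + P(A|B3)P(B3)
= 1/3*6/13 + 4/11*5/13 + 1/8*2/13
= 2/13 + 20/143 + 1/52 = 179/572

179/572


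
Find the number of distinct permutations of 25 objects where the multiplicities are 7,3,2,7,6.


25! = 15511210043330985984000000
Denominator: 7!=5040 * 3!=6 * 2!=2 * 7!=5040 * 6!=720
Coefficient = 15511210043330985984000000 / 219469824000 = 70675821216000

70675821216000


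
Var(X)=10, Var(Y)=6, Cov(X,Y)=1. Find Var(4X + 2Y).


Var(4X + 2Y) = 4^2*Var(X) + 2^2*Var(Y) + 2*4*2*Cov(X,Y)
= 16*10 + 4*6 + 16*1
= 160 + 24 + 16 = 200

200


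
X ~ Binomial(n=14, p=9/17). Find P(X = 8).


P(X=8) = C(14,8) * p^8 * (1-p)^6
= 3003 * 43046721/6975757441 * 262144/24137569
= 33887172208361472/168377826559400929

33887172208361472/168377826559400929


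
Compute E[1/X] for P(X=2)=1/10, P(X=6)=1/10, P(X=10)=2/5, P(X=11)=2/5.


E[1/X] = sum(g(x)*P(x))
= 1/2*1/10 + 1/6*1/10 + 1/10*2/5 + 1/11*2/5
= 118/825

118/825


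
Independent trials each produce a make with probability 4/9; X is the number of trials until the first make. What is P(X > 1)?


P(X > 1) = P(first 1 trials all fail) = (1-p)^1 = (5/9)^1 = 5/9

5/9


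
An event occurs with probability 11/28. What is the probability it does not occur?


P(A') = 1 - P(A) = 1 - 11/28 = 17/28

17/28


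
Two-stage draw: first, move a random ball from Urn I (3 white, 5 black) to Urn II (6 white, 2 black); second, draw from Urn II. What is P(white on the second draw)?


P(transfer white) = 3/8; P(transfer black) = 5/8
If white transferred: Urn II has 7 white of 9, so P(white|white moved) = 7/9
If black transferred: Urn II has 6 white of 9, so P(white|black moved) = 2/3
By total probability: P(white) = 3/8*7/9 + 5/8*2/3 = 17/24

17/24


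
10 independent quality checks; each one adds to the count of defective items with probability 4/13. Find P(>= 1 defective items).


P(at least one) = 1 - P(none)
P(none) = (1 - 4/13)^10 = (9/13)^10 = 3486784401/137858491849
P(at least one) = 1 - 3486784401/137858491849 = 134371707448/137858491849

134371707448/137858491849


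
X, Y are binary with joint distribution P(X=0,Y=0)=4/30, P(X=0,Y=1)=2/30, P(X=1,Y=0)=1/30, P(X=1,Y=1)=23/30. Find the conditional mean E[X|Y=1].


P(Y=1) = 25/30
E[X|Y=1] = (0*2 + 1*23)/25 = 23/25

23/25


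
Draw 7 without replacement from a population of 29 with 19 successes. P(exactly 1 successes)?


P(X=1) = C(19,1)*C(10,6) / C(29,7)
= 19*210 / 1560780
= 3990/1560780 = 133/52026

133/52026


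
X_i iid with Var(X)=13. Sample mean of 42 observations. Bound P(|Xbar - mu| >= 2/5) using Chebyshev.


Var(Xbar) = Var(X)/n = 13/42
Chebyshev: P(|Xbar-mu| >= 2/5) <= Var(Xbar)/(2/5)^2 = (13/42)/(4/25) = 325/168
Bound exceeds 1, so trivial bound: 1

1


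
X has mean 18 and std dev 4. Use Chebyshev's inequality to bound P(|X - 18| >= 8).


k = 8/4 = 2
Chebyshev: P(|X-mu| >= k*sigma) <= 1/k^2 = 1/2^2 = 1/4

1/4


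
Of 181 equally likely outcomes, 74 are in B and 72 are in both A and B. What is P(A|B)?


P(A|B) = P(A∩B)/P(B) = (72/181)/(74/181) = 72/74 = 36/37

36/37


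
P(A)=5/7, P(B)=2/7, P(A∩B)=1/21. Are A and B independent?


P(A)*P(B) = 5/7*2/7 = 10/49
P(A∩B) = 1/21 != 10/49, so not independent

No, A and B are not independent


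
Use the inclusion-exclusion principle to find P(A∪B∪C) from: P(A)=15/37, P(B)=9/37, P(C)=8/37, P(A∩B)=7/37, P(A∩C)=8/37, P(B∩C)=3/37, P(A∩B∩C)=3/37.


P(A∪B∪C) = P(A)+P(B)+P(C) - P(AB)-P(AC)-P(BC) + P(ABC)
= 15/37+9/37+8/37 - 7/37-8/37-3/37 + 3/37
= 17/37

17/37


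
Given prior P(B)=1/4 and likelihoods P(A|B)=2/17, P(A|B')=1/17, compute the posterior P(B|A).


P(A) = P(A|B)P(B) + P(A|B')P(B') = 2/17*1/4 + 1/17*3/4 = 5/68
P(B|A) = P(A|B)P(B)/P(A) = (1/34)/(5/68) = 2/5

2/5


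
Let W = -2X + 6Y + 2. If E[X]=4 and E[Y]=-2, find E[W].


E[-2X + 6Y + 2] = -2*E[X] + 6*E[Y] + 2
= (-2)*(4) + (6)*(-2) + (2)
= -8 - 12 + 2 = -18

-18


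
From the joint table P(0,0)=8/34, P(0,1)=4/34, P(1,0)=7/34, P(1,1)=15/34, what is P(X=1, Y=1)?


Read from table: P(X=1, Y=1) = 15/34

15/34


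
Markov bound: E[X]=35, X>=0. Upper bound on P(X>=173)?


Markov: P(X >= a) <= E[X]/a
P(X >= 173) <= 35/173

35/173


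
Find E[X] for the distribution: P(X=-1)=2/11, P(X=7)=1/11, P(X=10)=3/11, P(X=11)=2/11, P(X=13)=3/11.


E[X] = sum(x * P(x))
= -1*2/11 + 7*1/11 + 10*3/11 + 11*2/11 + 13*3/11
= 96/11

96/11


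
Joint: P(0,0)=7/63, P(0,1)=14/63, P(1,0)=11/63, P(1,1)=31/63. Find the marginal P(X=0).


P(X=0) = P(0,0)+P(0,1) = 7/63 + 14/63 = 21/63 = 1/3

1/3


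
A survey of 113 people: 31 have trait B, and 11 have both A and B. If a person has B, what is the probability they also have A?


P(A|B) = P(A∩B)/P(B) = (11/113)/(31/113) = 11/31

11/31


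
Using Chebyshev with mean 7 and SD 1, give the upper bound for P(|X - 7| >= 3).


k = 3/1 = 3
Chebyshev: P(|X-mu| >= k*sigma) <= 1/k^2 = 1/3^2 = 1/9

1/9


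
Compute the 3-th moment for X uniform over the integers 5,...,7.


E[X^3] = (1/3) * sum(x^3 for x=5..7)
= 684/3 = 228

228


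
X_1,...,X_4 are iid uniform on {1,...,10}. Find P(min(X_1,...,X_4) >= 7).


P(min >= 7) = P(all X_i >= 7) = (P(X_1 >= 7))^4
= (4/10)^4 = (2/5)^4 = 16/625

16/625


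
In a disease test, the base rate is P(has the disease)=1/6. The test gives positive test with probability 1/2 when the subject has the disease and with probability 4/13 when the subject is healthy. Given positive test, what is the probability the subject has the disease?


P(A) = P(A|B)P(B) + P(A|B')P(B') = 1/2*1/6 + 4/13*5/6 = 53/156
P(B|A) = P(A|B)P(B)/P(A) = (1/12)/(53/156) = 13/53

13/53


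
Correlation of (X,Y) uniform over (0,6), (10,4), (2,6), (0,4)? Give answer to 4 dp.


Cov(X,Y) = -2.0000, Var(X) = 17.0000, Var(Y) = 1.0000
rho = Cov/(sqrt(VarX)*sqrt(VarY)) = -0.4851

-0.4851


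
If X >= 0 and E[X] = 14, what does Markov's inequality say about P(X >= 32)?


Markov: P(X >= a) <= E[X]/a
P(X >= 32) <= 14/32 = 7/16

7/16


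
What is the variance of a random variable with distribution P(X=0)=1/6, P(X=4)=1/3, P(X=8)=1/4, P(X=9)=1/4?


E[X] = 67/12, E[X^2] = 499/12
Var(X) = E[X^2] - (E[X])^2 = 499/12 - (67/12)^2 = 1499/144

1499/144


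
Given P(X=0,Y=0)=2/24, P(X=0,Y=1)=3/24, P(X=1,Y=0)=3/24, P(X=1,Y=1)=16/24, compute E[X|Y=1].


P(Y=1) = 19/24
E[X|Y=1] = (0*3 + 1*16)/19 = 16/19

16/19


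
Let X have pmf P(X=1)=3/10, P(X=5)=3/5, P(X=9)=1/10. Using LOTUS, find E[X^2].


E[X^2] = sum(g(x)*P(x))
= 1*3/10 + 25*3/5 + 81*1/10
= 117/5

117/5


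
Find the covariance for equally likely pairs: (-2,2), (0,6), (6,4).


E[X]=4/3, E[Y]=4, E[XY]=20/3
Cov(X,Y) = E[XY] - E[X]E[Y] = 20/3 - 4/3*4 = 4/3

4/3


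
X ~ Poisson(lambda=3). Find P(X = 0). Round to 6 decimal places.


P(X=0) = e^(-3) * 3^0 / 0!
≈ 0.04978706837 * 1 / 1
≈ 0.049787

0.049787


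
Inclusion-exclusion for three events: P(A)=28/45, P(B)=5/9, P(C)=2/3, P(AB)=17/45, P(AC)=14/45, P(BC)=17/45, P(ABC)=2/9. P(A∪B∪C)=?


P(A∪B∪C) = P(A)+P(B)+P(C) - P(AB)-P(AC)-P(BC) + P(ABC)
= 28/45+5/9+2/3 - 17/45-14/45-17/45 + 2/9
= 1

1


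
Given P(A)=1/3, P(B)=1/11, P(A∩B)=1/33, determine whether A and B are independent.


P(A)*P(B) = 1/3*1/11 = 1/33
P(A∩B) = 1/33, which equals P(A)P(B), so independent

Yes, A and B are independent


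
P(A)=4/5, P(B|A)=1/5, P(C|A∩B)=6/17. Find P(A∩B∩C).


P(A∩B∩C) = P(A) * P(B|A) * P(C|A∩B)
= 4/5 * 1/5 * 6/17
= 4/25 * 6/17 = 24/425

24/425


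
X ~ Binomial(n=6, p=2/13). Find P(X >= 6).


P(X>=6) = P(X=6)
= 64/4826809
= 64/4826809

64/4826809


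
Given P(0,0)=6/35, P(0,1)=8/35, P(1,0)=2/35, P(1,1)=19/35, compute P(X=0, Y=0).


Read from table: P(X=0, Y=0) = 6/35

6/35


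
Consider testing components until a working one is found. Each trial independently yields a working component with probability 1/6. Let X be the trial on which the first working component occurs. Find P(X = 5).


P(X=5) = (1-p)^4 * p = (5/6)^4 * 1/6
= 625/1296 * 1/6 = 625/7776

625/7776


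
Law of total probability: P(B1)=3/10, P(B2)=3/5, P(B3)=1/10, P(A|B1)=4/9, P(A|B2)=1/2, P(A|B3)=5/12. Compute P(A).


P(A) = P(A|B1)P(B1) + P(A|B2)P(B2) + P(A|B3)P(B3)
= 4/9*3/10 + 1/2*3/5 + 5/12*1/10
= 2/15 + 3/10 + 1/24 = 19/40

19/40


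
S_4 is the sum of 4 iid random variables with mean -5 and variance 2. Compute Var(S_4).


By independence, Var(S_n) = n*Var(X_1) = 4*2 = 8

8


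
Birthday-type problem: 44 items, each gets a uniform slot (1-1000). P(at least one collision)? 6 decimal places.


P(all different) = prod((1000-i)/1000 for i=0..43) = 0.382884
P(at least one match) = 1 - 0.382884 = 0.617116

0.617116


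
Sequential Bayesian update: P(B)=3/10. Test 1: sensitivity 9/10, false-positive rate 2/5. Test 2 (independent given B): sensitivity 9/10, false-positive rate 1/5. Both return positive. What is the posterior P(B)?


After test 1: P(+) = 9/10*3/10 + 2/5*7/10 = 11/20
P(B|+) = (27/100)/(11/20) = 27/55
After test 2 (use post1 as new prior): P(+) = 9/10*27/55 + 1/5*28/55 = 299/550
P(B|+,+) = (243/550)/(299/550) = 243/299

243/299


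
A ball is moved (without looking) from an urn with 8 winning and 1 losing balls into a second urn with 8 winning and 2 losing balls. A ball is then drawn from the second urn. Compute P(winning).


P(transfer winning) = 8/9; P(transfer losing) = 1/9
If winning transferred: Urn II has 9 winning of 11, so P(winning|winning moved) = 9/11
If losing transferred: Urn II has 8 winning of 11, so P(winning|losing moved) = 8/11
By total probability: P(winning) = 8/9*9/11 + 1/9*8/11 = 80/99

80/99


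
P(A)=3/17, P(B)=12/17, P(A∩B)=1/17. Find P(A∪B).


P(A∪B) = P(A) + P(B) - P(A∩B)
= 3/17 + 12/17 - 1/17 = 14/17

14/17


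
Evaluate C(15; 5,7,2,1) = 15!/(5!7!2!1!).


15! = 1307674368000
Denominator: 5!=120 * 7!=5040 * 2!=2 * 1!=1
Coefficient = 1307674368000 / 1209600 = 1081080

1081080


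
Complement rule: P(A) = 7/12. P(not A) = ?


P(A') = 1 - P(A) = 1 - 7/12 = 5/12

5/12


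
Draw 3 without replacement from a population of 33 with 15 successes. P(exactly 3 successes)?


P(X=3) = C(15,3)*C(18,0) / C(33,3)
= 455*1 / 5456
= 455/5456

455/5456


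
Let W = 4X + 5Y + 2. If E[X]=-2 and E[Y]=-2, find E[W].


E[4X + 5Y + 2] = 4*E[X] + 5*E[Y] + 2
= (4)*(-2) + (5)*(-2) + (2)
= -8 - 10 + 2 = -16

-16


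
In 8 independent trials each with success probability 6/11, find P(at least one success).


P(at least one) = 1 - P(none)
P(none) = (1 - 6/11)^8 = (5/11)^8 = 390625/214358881
P(at least one) = 1 - 390625/214358881 = 213968256/214358881

213968256/214358881


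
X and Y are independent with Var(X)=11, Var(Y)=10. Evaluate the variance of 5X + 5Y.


Independence => Cov(X,Y)=0
Var(5X + 5Y) = 5^2*Var(X) + 5^2*Var(Y)
= 25*11 + 25*10 = 525

525


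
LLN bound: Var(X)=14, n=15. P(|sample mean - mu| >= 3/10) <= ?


Var(Xbar) = Var(X)/n = 14/15
Chebyshev: P(|Xbar-mu| >= 3/10) <= Var(Xbar)/(3/10)^2 = (14/15)/(9/100) = 280/27
Bound exceeds 1, so trivial bound: 1

1


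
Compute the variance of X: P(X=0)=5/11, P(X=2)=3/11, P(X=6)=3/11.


E[X] = 24/11, E[X^2] = 120/11
Var(X) = E[X^2] - (E[X])^2 = 120/11 - (24/11)^2 = 744/121

744/121


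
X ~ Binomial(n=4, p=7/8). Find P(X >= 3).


P(X>=3) = P(X=3) + P(X=4)
= 343/1024 + 2401/4096
= 3773/4096

3773/4096


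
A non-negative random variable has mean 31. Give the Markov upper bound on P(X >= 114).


Markov: P(X >= a) <= E[X]/a
P(X >= 114) <= 31/114

31/114


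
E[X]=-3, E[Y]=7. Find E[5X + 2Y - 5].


E[5X + 2Y - 5] = 5*E[X] + 2*E[Y] - 5
= (5)*(-3) + (2)*(7) + (-5)
= -15 + 14 - 5 = -6

-6


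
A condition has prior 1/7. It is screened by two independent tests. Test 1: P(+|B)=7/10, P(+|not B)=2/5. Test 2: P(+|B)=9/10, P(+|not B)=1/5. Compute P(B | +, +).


After test 1: P(+) = 7/10*1/7 + 2/5*6/7 = 31/70
P(B|+) = (1/10)/(31/70) = 7/31
After test 2 (use post1 as new prior): P(+) = 9/10*7/31 + 1/5*24/31 = 111/310
P(B|+,+) = (63/310)/(111/310) = 21/37

21/37


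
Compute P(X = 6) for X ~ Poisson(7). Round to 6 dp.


P(X=6) = e^(-7) * 7^6 / 6!
≈ 0.0009118819656 * 117649 / 720
≈ 0.149003

0.149003


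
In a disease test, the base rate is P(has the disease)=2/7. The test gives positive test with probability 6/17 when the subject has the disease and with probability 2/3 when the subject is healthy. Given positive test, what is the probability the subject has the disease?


P(A) = P(A|B)P(B) + P(A|B')P(B') = 6/17*2/7 + 2/3*5/7 = 206/357
P(B|A) = P(A|B)P(B)/P(A) = (12/119)/(206/357) = 18/103

18/103


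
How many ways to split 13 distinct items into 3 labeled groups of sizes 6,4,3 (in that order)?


13! = 6227020800
Denominator: 6!=720 * 4!=24 * 3!=6
Coefficient = 6227020800 / 103680 = 60060

60060


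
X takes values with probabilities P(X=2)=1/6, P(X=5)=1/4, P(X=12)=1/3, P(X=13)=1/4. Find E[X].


E[X] = sum(x * P(x))
= 2*1/6 + 5*1/4 + 12*1/3 + 13*1/4
= 53/6

53/6


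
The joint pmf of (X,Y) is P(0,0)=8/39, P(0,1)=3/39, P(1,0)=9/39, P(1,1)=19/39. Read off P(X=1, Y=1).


Read from table: P(X=1, Y=1) = 19/39

19/39


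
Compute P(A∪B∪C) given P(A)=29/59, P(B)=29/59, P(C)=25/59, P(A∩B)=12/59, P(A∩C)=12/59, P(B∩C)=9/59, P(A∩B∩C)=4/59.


P(A∪B∪C) = P(A)+P(B)+P(C) - P(AB)-P(AC)-P(BC) + P(ABC)
= 29/59+29/59+25/59 - 12/59-12/59-9/59 + 4/59
= 54/59

54/59


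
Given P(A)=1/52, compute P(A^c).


P(A') = 1 - P(A) = 1 - 1/52 = 51/52

51/52


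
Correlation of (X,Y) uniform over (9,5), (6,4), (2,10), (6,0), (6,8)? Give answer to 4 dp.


Cov(X,Y) = -3.9200, Var(X) = 4.9600, Var(Y) = 11.8400
rho = Cov/(sqrt(VarX)*sqrt(VarY)) = -0.5115

-0.5115


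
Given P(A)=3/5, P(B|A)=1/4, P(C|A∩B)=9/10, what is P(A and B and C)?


P(A∩B∩C) = P(A) * P(B|A) * P(C|A∩B)
= 3/5 * 1/4 * 9/10
= 3/20 * 9/10 = 27/200

27/200


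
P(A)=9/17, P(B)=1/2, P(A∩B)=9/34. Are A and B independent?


P(A)*P(B) = 9/17*1/2 = 9/34
P(A∩B) = 9/34, which equals P(A)P(B), so independent

Yes, A and B are independent


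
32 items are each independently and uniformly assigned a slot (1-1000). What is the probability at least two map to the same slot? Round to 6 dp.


P(all different) = prod((1000-i)/1000 for i=0..31) = 0.605748
P(at least one match) = 1 - 0.605748 = 0.394252

0.394252


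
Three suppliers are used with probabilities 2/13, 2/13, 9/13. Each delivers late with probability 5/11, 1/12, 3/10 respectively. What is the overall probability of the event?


P(A) = P(A|B1)P(B1) + P(A|B2)P(B2) + P(A|B3)P(B3)
= 5/11*2/13 + 1/12*2/13 + 3/10*9/13
= 10/143 + 1/78 + 27/130 = 623/2145

623/2145


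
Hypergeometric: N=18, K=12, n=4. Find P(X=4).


P(X=4) = C(12,4)*C(6,0) / C(18,4)
= 495*1 / 3060
= 495/3060 = 11/68

11/68


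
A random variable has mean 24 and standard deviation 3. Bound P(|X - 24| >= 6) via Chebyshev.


k = 6/3 = 2
Chebyshev: P(|X-mu| >= k*sigma) <= 1/k^2 = 1/2^2 = 1/4

1/4


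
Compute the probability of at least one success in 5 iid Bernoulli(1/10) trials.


P(at least one) = 1 - P(none)
P(none) = (1 - 1/10)^5 = (9/10)^5 = 59049/100000
P(at least one) = 1 - 59049/100000 = 40951/100000

40951/100000


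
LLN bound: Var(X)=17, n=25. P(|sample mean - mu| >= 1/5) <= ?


Var(Xbar) = Var(X)/n = 17/25
Chebyshev: P(|Xbar-mu| >= 1/5) <= Var(Xbar)/(1/5)^2 = (17/25)/(1/25) = 17
Bound exceeds 1, so trivial bound: 1

1


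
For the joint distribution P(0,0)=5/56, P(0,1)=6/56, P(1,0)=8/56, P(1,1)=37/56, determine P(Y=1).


P(Y=1) = P(0,1)+P(1,1) = 6/56 + 37/56 = 43/56

43/56


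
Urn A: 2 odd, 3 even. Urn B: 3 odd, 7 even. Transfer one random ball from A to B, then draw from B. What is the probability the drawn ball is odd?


P(transfer odd) = 2/5; P(transfer even) = 3/5
If odd transferred: Urn II has 4 odd of 11, so P(odd|odd moved) = 4/11
If even transferred: Urn II has 3 odd of 11, so P(odd|even moved) = 3/11
By total probability: P(odd) = 2/5*4/11 + 3/5*3/11 = 17/55

17/55


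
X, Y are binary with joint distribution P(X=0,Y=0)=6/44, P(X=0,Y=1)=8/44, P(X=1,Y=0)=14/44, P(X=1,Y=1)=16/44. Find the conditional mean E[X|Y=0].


P(Y=0) = 20/44
E[X|Y=0] = (0*6 + 1*14)/20 = 14/20 = 7/10

7/10


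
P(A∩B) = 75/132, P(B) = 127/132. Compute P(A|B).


P(A|B) = P(A∩B)/P(B) = (75/132)/(127/132) = 75/127

75/127


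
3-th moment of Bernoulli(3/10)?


For Bernoulli: X in {0,1}
E[X^3] = 0^3*(1-3/10) + 1^3*3/10 = 3/10

3/10


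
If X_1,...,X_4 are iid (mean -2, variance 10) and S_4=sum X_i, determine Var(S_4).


By independence, Var(S_n) = n*Var(X_1) = 4*10 = 40

40


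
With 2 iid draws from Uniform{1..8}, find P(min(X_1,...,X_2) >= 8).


P(min >= 8) = P(all X_i >= 8) = (P(X_1 >= 8))^2
= (1/8)^2 = 1/64

1/64


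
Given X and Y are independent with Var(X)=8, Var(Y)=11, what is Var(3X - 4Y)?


Independence => Cov(X,Y)=0
Var(3X - 4Y) = 3^2*Var(X) + (-4)^2*Var(Y)
= 9*8 + 16*11 = 248

248


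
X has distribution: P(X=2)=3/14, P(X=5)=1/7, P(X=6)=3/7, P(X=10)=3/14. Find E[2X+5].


E[2X+5] = sum(g(x)*P(x))
= 9*3/14 + 15*1/7 + 17*3/7 + 25*3/14
= 117/7

117/7


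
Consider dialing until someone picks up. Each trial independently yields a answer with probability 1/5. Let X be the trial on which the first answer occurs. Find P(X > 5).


P(X > 5) = P(first 5 trials all fail) = (1-p)^5 = (4/5)^5 = 1024/3125

1024/3125


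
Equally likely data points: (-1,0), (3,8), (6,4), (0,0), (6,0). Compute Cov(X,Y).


E[X]=14/5, E[Y]=12/5, E[XY]=48/5
Cov(X,Y) = E[XY] - E[X]E[Y] = 48/5 - 14/5*12/5 = 72/25

72/25


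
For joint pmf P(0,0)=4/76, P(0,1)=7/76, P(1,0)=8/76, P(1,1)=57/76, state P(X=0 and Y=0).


Read from table: P(X=0, Y=0) = 4/76 = 1/19

1/19


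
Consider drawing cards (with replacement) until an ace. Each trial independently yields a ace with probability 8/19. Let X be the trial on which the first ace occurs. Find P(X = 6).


P(X=6) = (1-p)^5 * p = (11/19)^5 * 8/19
= 161051/2476099 * 8/19 = 1288408/47045881

1288408/47045881


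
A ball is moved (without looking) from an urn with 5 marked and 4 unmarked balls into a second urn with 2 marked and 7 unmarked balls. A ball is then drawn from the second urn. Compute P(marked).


P(transfer marked) = 5/9; P(transfer unmarked) = 4/9
If marked transferred: Urn II has 3 marked of 10, so P(marked|marked moved) = 3/10
If unmarked transferred: Urn II has 2 marked of 10, so P(marked|unmarked moved) = 1/5
By total probability: P(marked) = 5/9*3/10 + 4/9*1/5 = 23/90

23/90


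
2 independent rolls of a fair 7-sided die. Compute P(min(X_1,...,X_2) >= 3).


P(min >= 3) = P(all X_i >= 3) = (P(X_1 >= 3))^2
= (5/7)^2 = 25/49

25/49


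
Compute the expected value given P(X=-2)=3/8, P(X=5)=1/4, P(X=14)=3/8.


E[X] = sum(x * P(x))
= -2*3/8 + 5*1/4 + 14*3/8
= 23/4

23/4


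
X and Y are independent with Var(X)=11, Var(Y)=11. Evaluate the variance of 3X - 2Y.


Independence => Cov(X,Y)=0
Var(3X - 2Y) = 3^2*Var(X) + (-2)^2*Var(Y)
= 9*11 + 4*11 = 143

143


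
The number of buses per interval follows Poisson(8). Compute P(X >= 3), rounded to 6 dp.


P(X>=3) = 1 - P(X<=2) = 1 - (e^(-8)*8^0/0! + e^(-8)*8^1/1! + e^(-8)*8^2/2!)
≈ 1 - (0.0003354626 + 0.0026837010 + 0.0107348041)
= 1 - 0.0137539677 = 0.9862460323
≈ 0.986246

0.986246


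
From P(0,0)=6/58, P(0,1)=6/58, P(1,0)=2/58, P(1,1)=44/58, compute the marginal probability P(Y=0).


P(Y=0) = P(0,0)+P(1,0) = 6/58 + 2/58 = 8/58 = 4/29

4/29


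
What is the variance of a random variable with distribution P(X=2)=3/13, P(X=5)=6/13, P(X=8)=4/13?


E[X] = 68/13, E[X^2] = 418/13
Var(X) = E[X^2] - (E[X])^2 = 418/13 - (68/13)^2 = 810/169

810/169


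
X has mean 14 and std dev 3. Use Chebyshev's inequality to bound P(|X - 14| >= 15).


k = 15/3 = 5
Chebyshev: P(|X-mu| >= k*sigma) <= 1/k^2 = 1/5^2 = 1/25

1/25


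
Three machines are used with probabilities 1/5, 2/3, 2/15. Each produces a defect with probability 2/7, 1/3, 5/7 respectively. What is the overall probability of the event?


P(A) = P(A|B1)P(B1) + P(A|B2)P(B2) + P(A|B3)P(B3)
= 2/7*1/5 + 1/3*2/3 + 5/7*2/15
= 2/35 + 2/9 + 2/21 = 118/315

118/315


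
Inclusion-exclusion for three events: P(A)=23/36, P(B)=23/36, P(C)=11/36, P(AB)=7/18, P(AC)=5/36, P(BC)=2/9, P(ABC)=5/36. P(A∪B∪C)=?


P(A∪B∪C) = P(A)+P(B)+P(C) - P(AB)-P(AC)-P(BC) + P(ABC)
= 23/36+23/36+11/36 - 7/18-5/36-2/9 + 5/36
= 35/36

35/36


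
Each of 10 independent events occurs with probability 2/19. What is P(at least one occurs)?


P(at least one) = 1 - P(none)
P(none) = (1 - 2/19)^10 = (17/19)^10 = 2015993900449/6131066257801
P(at least one) = 1 - 2015993900449/6131066257801 = 4115072357352/6131066257801

4115072357352/6131066257801


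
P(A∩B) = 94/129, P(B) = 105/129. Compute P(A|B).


P(A|B) = P(A∩B)/P(B) = (94/129)/(105/129) = 94/105

94/105


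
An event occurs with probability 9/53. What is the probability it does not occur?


P(A') = 1 - P(A) = 1 - 9/53 = 44/53

44/53


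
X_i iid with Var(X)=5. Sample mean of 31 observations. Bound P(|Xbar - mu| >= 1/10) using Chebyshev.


Var(Xbar) = Var(X)/n = 5/31
Chebyshev: P(|Xbar-mu| >= 1/10) <= Var(Xbar)/(1/10)^2 = (5/31)/(1/100) = 500/31
Bound exceeds 1, so trivial bound: 1

1


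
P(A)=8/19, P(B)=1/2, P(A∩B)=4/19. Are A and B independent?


P(A)*P(B) = 8/19*1/2 = 4/19
P(A∩B) = 4/19, which equals P(A)P(B), so independent

Yes, A and B are independent


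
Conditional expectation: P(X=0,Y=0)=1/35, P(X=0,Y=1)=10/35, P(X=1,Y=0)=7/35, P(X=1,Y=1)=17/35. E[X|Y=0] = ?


P(Y=0) = 8/35
E[X|Y=0] = (0*1 + 1*7)/8 = 7/8

7/8


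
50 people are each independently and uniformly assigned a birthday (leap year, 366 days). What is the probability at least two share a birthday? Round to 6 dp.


P(all different) = prod((366-i)/366 for i=0..49) = 0.029927
P(at least one match) = 1 - 0.029927 = 0.970073

0.970073


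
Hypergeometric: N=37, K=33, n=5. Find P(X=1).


P(X=1) = C(33,1)*C(4,4) / C(37,5)
= 33*1 / 435897
= 33/435897 = 1/13209

1/13209


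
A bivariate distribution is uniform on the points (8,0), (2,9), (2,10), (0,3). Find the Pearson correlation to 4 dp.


Cov(X,Y) = -7.0000, Var(X) = 9.0000, Var(Y) = 17.2500
rho = Cov/(sqrt(VarX)*sqrt(VarY)) = -0.5618

-0.5618


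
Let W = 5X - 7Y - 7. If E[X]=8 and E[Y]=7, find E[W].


E[5X - 7Y - 7] = 5*E[X] - 7*E[Y] - 7
= (5)*(8) + (-7)*(7) + (-7)
= 40 - 49 - 7 = -16

-16


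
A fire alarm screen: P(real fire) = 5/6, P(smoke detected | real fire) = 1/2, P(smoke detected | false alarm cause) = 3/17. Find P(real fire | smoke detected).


P(A) = P(A|B)P(B) + P(A|B')P(B') = 1/2*5/6 + 3/17*1/6 = 91/204
P(B|A) = P(A|B)P(B)/P(A) = (5/12)/(91/204) = 85/91

85/91


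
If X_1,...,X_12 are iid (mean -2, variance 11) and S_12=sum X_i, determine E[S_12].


E[S_n] = n*E[X_1] = 12*-2 = -24

-24


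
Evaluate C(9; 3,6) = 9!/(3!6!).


9! = 362880
Denominator: 3!=6 * 6!=720
Coefficient = 362880 / 4320 = 84

84


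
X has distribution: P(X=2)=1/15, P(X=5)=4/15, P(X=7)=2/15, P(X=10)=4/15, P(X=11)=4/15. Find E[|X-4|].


E[|X-4|] = sum(g(x)*P(x))
= 2*1/15 + 1*4/15 + 3*2/15 + 6*4/15 + 7*4/15
= 64/15

64/15


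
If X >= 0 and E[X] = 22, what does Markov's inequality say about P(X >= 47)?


Markov: P(X >= a) <= E[X]/a
P(X >= 47) <= 22/47

22/47


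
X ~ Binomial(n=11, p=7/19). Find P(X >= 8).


P(X>=8) = P(X=8) + P(X=9) + P(X=10) + P(X=11)
= 1643660061120/116490258898219 + 319600567440/116490258898219 + 37286732868/116490258898219 + 1977326743/116490258898219
= 2002524688171/116490258898219

2002524688171/116490258898219


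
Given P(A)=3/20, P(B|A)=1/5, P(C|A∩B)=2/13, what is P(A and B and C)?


P(A∩B∩C) = P(A) * P(B|A) * P(C|A∩B)
= 3/20 * 1/5 * 2/13
= 3/100 * 2/13 = 3/650

3/650


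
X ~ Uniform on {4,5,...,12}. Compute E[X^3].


E[X^3] = (1/9) * sum(x^3 for x=4..12)
= 6048/9 = 672

672


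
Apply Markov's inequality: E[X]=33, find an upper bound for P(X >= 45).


Markov: P(X >= a) <= E[X]/a
P(X >= 45) <= 33/45 = 11/15

11/15


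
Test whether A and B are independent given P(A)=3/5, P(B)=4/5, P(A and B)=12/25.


P(A)*P(B) = 3/5*4/5 = 12/25
P(A∩B) = 12/25, which equals P(A)P(B), so independent

Yes, A and B are independent


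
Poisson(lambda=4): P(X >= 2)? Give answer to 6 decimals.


P(X>=2) = 1 - P(X<=1) = 1 - (e^(-4)*4^0/0! + e^(-4)*4^1/1!)
≈ 1 - (0.0183156389 + 0.0732625556)
= 1 - 0.0915781945 = 0.9084218055
≈ 0.908422

0.908422


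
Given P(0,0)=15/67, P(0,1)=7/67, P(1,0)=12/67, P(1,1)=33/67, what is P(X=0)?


P(X=0) = P(0,0)+P(0,1) = 15/67 + 7/67 = 22/67

22/67


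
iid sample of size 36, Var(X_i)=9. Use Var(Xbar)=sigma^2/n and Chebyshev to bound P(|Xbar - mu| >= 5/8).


Var(Xbar) = Var(X)/n = 9/36
Chebyshev: P(|Xbar-mu| >= 5/8) <= Var(Xbar)/(5/8)^2 = (1/4)/(25/64) = 16/25

16/25


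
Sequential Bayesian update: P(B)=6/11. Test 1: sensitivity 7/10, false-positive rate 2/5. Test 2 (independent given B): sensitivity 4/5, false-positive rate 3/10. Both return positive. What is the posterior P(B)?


After test 1: P(+) = 7/10*6/11 + 2/5*5/11 = 31/55
P(B|+) = (21/55)/(31/55) = 21/31
After test 2 (use post1 as new prior): P(+) = 4/5*21/31 + 3/10*10/31 = 99/155
P(B|+,+) = (84/155)/(99/155) = 28/33

28/33


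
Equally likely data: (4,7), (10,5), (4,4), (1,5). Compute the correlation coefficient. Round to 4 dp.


Cov(X,Y) = -0.1875, Var(X) = 10.6875, Var(Y) = 1.1875
rho = Cov/(sqrt(VarX)*sqrt(VarY)) = -0.0526

-0.0526


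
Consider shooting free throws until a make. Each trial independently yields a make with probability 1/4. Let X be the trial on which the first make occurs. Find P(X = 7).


P(X=7) = (1-p)^6 * p = (3/4)^6 * 1/4
= 729/4096 * 1/4 = 729/16384

729/16384


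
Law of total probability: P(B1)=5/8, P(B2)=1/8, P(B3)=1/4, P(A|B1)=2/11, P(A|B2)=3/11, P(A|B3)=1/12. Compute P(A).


P(A) = P(A|B1)P(B1) + P(A|B2)P(B2) + P(A|B3)P(B3)
= 2/11*5/8 + 3/11*1/8 + 1/12*1/4
= 5/44 + 3/88 + 1/48 = 89/528

89/528


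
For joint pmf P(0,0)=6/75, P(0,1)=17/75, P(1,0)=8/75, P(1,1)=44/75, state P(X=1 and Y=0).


Read from table: P(X=1, Y=0) = 8/75

8/75


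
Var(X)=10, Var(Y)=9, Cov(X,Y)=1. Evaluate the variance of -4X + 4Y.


Var(-4X + 4Y) = (-4)^2*Var(X) + 4^2*Var(Y) + 2*(-4)*4*Cov(X,Y)
= 16*10 + 16*9 - 32*1
= 160 + 144 - 32 = 272

272


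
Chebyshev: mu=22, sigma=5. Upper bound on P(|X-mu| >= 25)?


k = 25/5 = 5
Chebyshev: P(|X-mu| >= k*sigma) <= 1/k^2 = 1/5^2 = 1/25

1/25


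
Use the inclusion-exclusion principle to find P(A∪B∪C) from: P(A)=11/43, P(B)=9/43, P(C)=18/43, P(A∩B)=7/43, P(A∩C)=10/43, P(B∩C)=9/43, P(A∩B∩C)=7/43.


P(A∪B∪C) = P(A)+P(B)+P(C) - P(AB)-P(AC)-P(BC) + P(ABC)
= 11/43+9/43+18/43 - 7/43-10/43-9/43 + 7/43
= 19/43

19/43


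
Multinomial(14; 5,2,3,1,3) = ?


14! = 87178291200
Denominator: 5!=120 * 2!=2 * 3!=6 * 1!=1 * 3!=6
Coefficient = 87178291200 / 8640 = 10090080

10090080


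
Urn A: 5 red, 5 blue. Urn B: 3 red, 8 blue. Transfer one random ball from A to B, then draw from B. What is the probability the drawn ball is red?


P(transfer red) = 5/10 = 1/2; P(transfer blue) = 1/2
If red transferred: Urn II has 4 red of 12, so P(red|red moved) = 1/3
If blue transferred: Urn II has 3 red of 12, so P(red|blue moved) = 1/4
By total probability: P(red) = 1/2*1/3 + 1/2*1/4 = 7/24

7/24


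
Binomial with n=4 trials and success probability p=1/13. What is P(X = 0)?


P(X=0) = C(4,0) * p^0 * (1-p)^4
= 1 * 1 * 20736/28561
= 20736/28561

20736/28561
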